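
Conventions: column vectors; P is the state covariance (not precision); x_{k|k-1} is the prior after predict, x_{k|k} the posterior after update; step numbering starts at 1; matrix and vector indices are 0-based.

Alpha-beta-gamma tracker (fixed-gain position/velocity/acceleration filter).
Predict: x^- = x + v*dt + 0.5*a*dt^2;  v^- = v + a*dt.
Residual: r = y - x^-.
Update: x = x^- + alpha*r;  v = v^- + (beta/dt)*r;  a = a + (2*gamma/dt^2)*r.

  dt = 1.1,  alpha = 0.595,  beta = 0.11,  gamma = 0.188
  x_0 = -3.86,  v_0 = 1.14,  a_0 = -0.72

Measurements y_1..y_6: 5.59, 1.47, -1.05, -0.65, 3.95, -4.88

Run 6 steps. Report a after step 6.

a_post = -3.5518

step 1: x_pred=-3.0416  r=8.6316  x^+=2.0942  v^+=1.2112  a^+=1.9622
step 2: x_pred=4.6136  r=-3.1436  x^+=2.7432  v^+=3.0552  a^+=0.9854
step 3: x_pred=6.7001  r=-7.7501  x^+=2.0888  v^+=3.3641  a^+=-1.4229
step 4: x_pred=4.9284  r=-5.5784  x^+=1.6093  v^+=1.2411  a^+=-3.1564
step 5: x_pred=1.0648  r=2.8852  x^+=2.7815  v^+=-1.9425  a^+=-2.2598
step 6: x_pred=-0.7224  r=-4.1576  x^+=-3.1962  v^+=-4.8440  a^+=-3.5518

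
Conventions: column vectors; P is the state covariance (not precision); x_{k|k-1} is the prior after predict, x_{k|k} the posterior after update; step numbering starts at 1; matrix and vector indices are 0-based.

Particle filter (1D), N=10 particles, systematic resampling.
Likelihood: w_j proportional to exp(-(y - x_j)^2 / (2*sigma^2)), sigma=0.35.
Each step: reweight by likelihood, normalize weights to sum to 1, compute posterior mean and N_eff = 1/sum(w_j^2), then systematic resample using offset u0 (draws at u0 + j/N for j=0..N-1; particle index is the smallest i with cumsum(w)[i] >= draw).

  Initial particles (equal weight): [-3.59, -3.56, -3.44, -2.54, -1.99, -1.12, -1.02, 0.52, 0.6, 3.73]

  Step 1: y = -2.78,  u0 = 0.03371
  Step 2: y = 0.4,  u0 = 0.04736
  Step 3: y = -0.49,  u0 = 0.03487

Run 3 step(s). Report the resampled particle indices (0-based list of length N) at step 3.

step 1: w=[0.0577, 0.0701, 0.1420, 0.6643, 0.0658, 0.0000, 0.0000, 0.0000, 0.0000, 0.0000]  mean=-2.7638  Neff=2.1095  idx=[0, 2, 2, 3, 3, 3, 3, 3, 3, 3]
step 2: w=[0.0000, 0.0000, 0.0000, 0.1429, 0.1429, 0.1429, 0.1429, 0.1429, 0.1429, 0.1429]  mean=-2.5400  Neff=7.0000  idx=[3, 4, 4, 5, 6, 6, 7, 8, 8, 9]
step 3: w=[0.1000, 0.1000, 0.1000, 0.1000, 0.1000, 0.1000, 0.1000, 0.1000, 0.1000, 0.1000]  mean=-2.5400  Neff=10.0000  idx=[0, 1, 2, 3, 4, 5, 6, 7, 8, 9]

resampled_idx = [0, 1, 2, 3, 4, 5, 6, 7, 8, 9]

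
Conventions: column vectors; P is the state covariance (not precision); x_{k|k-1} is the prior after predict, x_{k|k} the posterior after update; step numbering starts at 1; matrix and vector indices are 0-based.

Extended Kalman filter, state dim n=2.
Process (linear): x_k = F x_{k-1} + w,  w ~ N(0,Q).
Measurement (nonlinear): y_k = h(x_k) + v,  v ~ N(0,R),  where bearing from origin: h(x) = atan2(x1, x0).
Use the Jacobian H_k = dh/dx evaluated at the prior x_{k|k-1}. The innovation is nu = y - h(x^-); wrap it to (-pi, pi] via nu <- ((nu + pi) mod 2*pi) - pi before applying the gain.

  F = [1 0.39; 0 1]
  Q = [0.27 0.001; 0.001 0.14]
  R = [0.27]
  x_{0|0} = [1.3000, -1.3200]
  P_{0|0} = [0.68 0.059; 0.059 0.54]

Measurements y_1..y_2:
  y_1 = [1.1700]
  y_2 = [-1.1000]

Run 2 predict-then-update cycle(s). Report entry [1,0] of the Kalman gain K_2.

K[1,0] = 0.6706

step 1: x^-=[0.7852, -1.3200]  P^-=[1.0782 0.2706; 0.2706 0.6800]  H_jac=[0.5596 0.3329]  S=[0.7837]  K=[0.8847; 0.4820]  nu=[2.2042]  x^+=[2.7352, -0.2576]  P^+=[0.4647 -0.0636; -0.0636 0.4979]
step 2: x^-=[2.6348, -0.2576]  P^-=[0.7608 0.1316; 0.1316 0.6379]  H_jac=[0.0368 0.3759]  S=[0.3648]  K=[0.2122; 0.6706]  nu=[-1.0025]  x^+=[2.4220, -0.9299]  P^+=[0.7444 0.0797; 0.0797 0.4738]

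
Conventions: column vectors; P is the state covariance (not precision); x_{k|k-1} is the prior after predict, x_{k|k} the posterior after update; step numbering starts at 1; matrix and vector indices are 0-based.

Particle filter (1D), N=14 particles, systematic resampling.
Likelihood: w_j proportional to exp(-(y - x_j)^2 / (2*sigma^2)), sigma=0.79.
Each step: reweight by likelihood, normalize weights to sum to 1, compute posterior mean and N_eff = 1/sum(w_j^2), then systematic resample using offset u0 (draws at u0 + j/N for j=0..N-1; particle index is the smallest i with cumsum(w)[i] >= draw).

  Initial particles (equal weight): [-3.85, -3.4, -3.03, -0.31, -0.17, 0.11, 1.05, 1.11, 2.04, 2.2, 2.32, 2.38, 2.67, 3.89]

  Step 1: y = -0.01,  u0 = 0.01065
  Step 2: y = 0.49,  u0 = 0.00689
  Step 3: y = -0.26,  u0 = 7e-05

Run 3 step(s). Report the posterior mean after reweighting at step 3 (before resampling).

post_mean = -0.0272

step 1: w=[0.0000, 0.0000, 0.0002, 0.2479, 0.2611, 0.2634, 0.1083, 0.0975, 0.0092, 0.0053, 0.0034, 0.0027, 0.0008, 0.0000]  mean=0.1763  Neff=4.5376  idx=[3, 3, 3, 3, 4, 4, 4, 5, 5, 5, 5, 6, 6, 7]
step 2: w=[0.0578, 0.0578, 0.0578, 0.0578, 0.0681, 0.0681, 0.0681, 0.0859, 0.0859, 0.0859, 0.0859, 0.0750, 0.0750, 0.0709]  mean=0.1678  Neff=13.6843  idx=[0, 1, 2, 3, 4, 5, 7, 7, 8, 9, 10, 11, 12, 13]
step 3: w=[0.0892, 0.0892, 0.0892, 0.0892, 0.0888, 0.0888, 0.0801, 0.0801, 0.0801, 0.0801, 0.0801, 0.0226, 0.0226, 0.0199]  mean=-0.0272  Neff=12.3307  idx=[0, 0, 1, 2, 3, 4, 4, 5, 6, 7, 8, 9, 10, 10]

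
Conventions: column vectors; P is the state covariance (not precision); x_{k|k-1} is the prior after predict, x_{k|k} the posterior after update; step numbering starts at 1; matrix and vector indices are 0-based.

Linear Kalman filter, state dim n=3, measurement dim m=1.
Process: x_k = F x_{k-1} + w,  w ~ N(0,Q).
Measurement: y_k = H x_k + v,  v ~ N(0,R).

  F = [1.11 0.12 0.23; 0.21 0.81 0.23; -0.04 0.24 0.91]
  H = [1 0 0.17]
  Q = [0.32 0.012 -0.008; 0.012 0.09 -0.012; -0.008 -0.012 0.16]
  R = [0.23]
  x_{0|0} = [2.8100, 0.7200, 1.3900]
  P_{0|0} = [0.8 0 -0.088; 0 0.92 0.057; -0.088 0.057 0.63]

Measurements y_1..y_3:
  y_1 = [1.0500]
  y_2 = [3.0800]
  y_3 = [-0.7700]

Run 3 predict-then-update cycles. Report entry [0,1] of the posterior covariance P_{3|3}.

P_post[0,1] = 0.0058

step 1: x^-=[3.5252, 1.4930, 1.3253]  P^-=[1.3105 0.3067 0.0361; 0.3067 0.7750 0.3211; 0.0361 0.3211 0.7673]  S=[1.5749]  K=[0.8360; 0.2294; 0.1058]  nu=[-2.7005]  x^+=[1.2676, 0.8735, 1.0397]  P^+=[0.2098 0.0047 -0.1031; 0.0047 0.6921 0.2829; -0.1031 0.2829 0.7497]
step 2: x^-=[1.7510, 1.2129, 1.1051]  P^-=[0.5923 0.2014 0.1040; 0.2014 0.6900 0.4832; 0.1040 0.4832 0.9520]  S=[0.8852]  K=[0.6891; 0.3203; 0.3004]  nu=[1.1411]  x^+=[2.5374, 1.5783, 1.4478]  P^+=[0.1720 0.0060 -0.0792; 0.0060 0.5992 0.3980; -0.0792 0.3980 0.8721]
step 3: x^-=[3.3389, 2.1443, 1.5948]  P^-=[0.5698 0.2231 0.1719; 0.2231 0.6796 0.5866; 0.1719 0.5866 1.0965]  S=[0.8899]  K=[0.6731; 0.3628; 0.4026]  nu=[-4.3800]  x^+=[0.3907, 0.5553, -0.1688]  P^+=[0.1666 0.0058 -0.0693; 0.0058 0.5625 0.4567; -0.0693 0.4567 0.9522]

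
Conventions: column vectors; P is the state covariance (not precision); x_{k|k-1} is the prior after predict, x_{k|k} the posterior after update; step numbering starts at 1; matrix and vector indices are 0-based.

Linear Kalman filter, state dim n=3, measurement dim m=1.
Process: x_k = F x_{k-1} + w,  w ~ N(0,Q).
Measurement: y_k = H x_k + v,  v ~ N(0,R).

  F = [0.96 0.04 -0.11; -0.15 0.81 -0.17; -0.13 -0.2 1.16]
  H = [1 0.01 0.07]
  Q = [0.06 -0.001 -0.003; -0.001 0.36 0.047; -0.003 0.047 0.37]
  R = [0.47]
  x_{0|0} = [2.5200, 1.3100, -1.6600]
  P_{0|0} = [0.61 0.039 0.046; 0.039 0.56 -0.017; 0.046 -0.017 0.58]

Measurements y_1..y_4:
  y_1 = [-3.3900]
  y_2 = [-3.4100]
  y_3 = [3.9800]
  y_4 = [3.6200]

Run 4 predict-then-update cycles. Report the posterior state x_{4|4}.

step 1: x^-=[2.6542, 0.9653, -2.5152]  P^-=[0.6235 -0.0349 -0.1146; -0.0349 0.7555 -0.1727; -0.1146 -0.1727 1.1792]  S=[1.0824]  K=[0.5683; -0.0364; -0.0312]  nu=[-5.8778]  x^+=[-0.6863, 1.1793, -2.3318]  P^+=[0.2739 -0.0125 -0.0954; -0.0125 0.7540 -0.1739; -0.0954 -0.1739 1.1781]
step 2: x^-=[-0.3552, 1.4546, -2.8516]  P^-=[0.3486 0.0271 -0.3106; 0.0271 0.9410 -0.4560; -0.3106 -0.4560 2.0989]  S=[0.7854]  K=[0.4165; 0.0058; -0.2142]  nu=[-2.8698]  x^+=[-1.5505, 1.4380, -2.2369]  P^+=[0.2124 0.0252 -0.2405; 0.0252 0.9410 -0.4551; -0.2405 -0.4551 2.0629]
step 3: x^-=[-1.1849, 1.7776, -2.6809]  P^-=[0.3389 0.1358 -0.6076; 0.1358 1.1487 -0.9165; -0.6076 -0.9165 3.4720]  S=[0.7424]  K=[0.4010; 0.1120; -0.5034]  nu=[5.3348]  x^+=[0.9545, 2.3752, -5.3665]  P^+=[0.2195 0.1025 -0.4577; 0.1025 1.1394 -0.8746; -0.4577 -0.8746 3.2839]
step 4: x^-=[1.6017, 2.6930, -6.8243]  P^-=[0.4161 0.2958 -1.0548; 0.2958 1.4000 -1.5706; -1.0548 -1.5706 5.3873]  S=[0.7687]  K=[0.4491; 0.2600; -0.9021]  nu=[2.4691]  x^+=[2.7106, 3.3350, -9.0517]  P^+=[0.2611 0.2061 -0.7434; 0.2061 1.3480 -1.3903; -0.7434 -1.3903 4.7617]

x_post = [2.7106, 3.3350, -9.0517]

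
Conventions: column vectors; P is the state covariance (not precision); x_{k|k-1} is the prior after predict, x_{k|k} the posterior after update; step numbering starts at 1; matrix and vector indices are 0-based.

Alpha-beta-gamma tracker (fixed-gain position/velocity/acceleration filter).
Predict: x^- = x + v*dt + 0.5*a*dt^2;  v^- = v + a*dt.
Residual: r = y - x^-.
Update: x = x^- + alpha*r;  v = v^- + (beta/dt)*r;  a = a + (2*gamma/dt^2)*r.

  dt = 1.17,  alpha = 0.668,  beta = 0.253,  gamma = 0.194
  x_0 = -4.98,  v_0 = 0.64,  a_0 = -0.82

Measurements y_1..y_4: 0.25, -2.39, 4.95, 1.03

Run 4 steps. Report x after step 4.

step 1: x_pred=-4.7924  r=5.0424  x^+=-1.4241  v^+=0.7710  a^+=0.6092
step 2: x_pred=-0.1051  r=-2.2849  x^+=-1.6314  v^+=0.9897  a^+=-0.0384
step 3: x_pred=-0.4998  r=5.4498  x^+=3.1407  v^+=2.1232  a^+=1.5063
step 4: x_pred=6.6558  r=-5.6258  x^+=2.8978  v^+=2.6690  a^+=-0.0883

x_post = 2.8978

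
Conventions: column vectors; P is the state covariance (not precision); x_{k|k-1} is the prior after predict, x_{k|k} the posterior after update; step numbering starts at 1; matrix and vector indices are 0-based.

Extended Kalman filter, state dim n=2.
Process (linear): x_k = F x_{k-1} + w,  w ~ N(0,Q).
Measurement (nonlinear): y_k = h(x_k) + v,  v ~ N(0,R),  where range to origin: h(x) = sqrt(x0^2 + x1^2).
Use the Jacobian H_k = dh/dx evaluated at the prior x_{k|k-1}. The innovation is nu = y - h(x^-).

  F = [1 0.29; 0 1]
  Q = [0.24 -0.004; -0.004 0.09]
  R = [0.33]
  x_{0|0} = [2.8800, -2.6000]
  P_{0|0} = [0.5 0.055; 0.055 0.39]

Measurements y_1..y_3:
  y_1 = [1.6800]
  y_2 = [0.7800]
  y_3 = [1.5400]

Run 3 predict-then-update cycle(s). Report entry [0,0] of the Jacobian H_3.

H_jac[0,0] = 0.2828

step 1: x^-=[2.1260, -2.6000]  P^-=[0.8047 0.1641; 0.1641 0.4800]  H_jac=[0.6330 -0.7741]  S=[0.7793]  K=[0.4906; -0.3435]  nu=[-1.6786]  x^+=[1.3024, -2.0234]  P^+=[0.6171 0.2955; 0.2955 0.3880]
step 2: x^-=[0.7157, -2.0234]  P^-=[1.0611 0.4040; 0.4040 0.4780]  H_jac=[0.3335 -0.9428]  S=[0.6189]  K=[-0.0437; -0.5106]  nu=[-1.3662]  x^+=[0.7753, -1.3258]  P^+=[1.0599 0.3902; 0.3902 0.3167]
step 3: x^-=[0.3908, -1.3258]  P^-=[1.5529 0.4780; 0.4780 0.4067]  H_jac=[0.2828 -0.9592]  S=[0.5691]  K=[-0.0342; -0.4480]  nu=[0.1578]  x^+=[0.3854, -1.3965]  P^+=[1.5522 0.4693; 0.4693 0.2925]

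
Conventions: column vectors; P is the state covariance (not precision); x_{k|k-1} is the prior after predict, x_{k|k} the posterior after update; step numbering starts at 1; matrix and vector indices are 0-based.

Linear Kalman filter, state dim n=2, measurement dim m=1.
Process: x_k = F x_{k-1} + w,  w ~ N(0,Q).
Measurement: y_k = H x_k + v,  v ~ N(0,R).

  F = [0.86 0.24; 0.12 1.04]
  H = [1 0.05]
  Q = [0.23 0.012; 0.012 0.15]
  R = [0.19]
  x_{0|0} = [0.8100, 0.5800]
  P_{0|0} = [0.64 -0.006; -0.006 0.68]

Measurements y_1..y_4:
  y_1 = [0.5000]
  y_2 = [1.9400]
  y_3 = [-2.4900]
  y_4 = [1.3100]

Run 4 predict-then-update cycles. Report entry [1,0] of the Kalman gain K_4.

K[1,0] = 0.5945

step 1: x^-=[0.8358, 0.7004]  P^-=[0.7400 0.2422; 0.2422 0.8932]  S=[0.9565]  K=[0.7864; 0.2999]  nu=[-0.3708]  x^+=[0.5442, 0.5892]  P^+=[0.1486 0.0166; 0.0166 0.8072]
step 2: x^-=[0.6094, 0.6780]  P^-=[0.3932 0.2442; 0.2442 1.0293]  S=[0.6102]  K=[0.6644; 0.4844]  nu=[1.2967]  x^+=[1.4710, 1.3062]  P^+=[0.1239 0.0477; 0.0477 0.8861]
step 3: x^-=[1.5785, 1.5350]  P^-=[0.3923 0.2900; 0.2900 1.1221]  S=[0.6142]  K=[0.6625; 0.5636]  nu=[-4.1453]  x^+=[-1.1675, -0.8012]  P^+=[0.1228 0.0607; 0.0607 0.9270]
step 4: x^-=[-1.1964, -0.9734]  P^-=[0.3993 0.3121; 0.3121 1.1696]  S=[0.6234]  K=[0.6655; 0.5945]  nu=[2.5550]  x^+=[0.5041, 0.5454]  P^+=[0.1232 0.0655; 0.0655 0.9493]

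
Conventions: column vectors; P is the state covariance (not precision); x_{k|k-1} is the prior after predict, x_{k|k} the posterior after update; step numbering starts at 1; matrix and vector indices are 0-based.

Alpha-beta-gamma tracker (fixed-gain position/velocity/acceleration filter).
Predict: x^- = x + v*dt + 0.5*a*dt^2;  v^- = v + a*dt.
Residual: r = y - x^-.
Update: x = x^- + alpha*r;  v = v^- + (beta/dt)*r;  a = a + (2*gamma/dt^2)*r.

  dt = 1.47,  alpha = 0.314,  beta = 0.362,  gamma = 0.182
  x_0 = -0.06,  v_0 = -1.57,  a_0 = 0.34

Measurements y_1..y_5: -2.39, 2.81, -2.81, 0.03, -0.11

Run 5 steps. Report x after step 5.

step 1: x_pred=-2.0005  r=-0.3895  x^+=-2.1228  v^+=-1.1661  a^+=0.2744
step 2: x_pred=-3.5405  r=6.3505  x^+=-1.5465  v^+=0.8011  a^+=1.3441
step 3: x_pred=1.0835  r=-3.8935  x^+=-0.1391  v^+=1.8182  a^+=0.6883
step 4: x_pred=3.2773  r=-3.2473  x^+=2.2577  v^+=2.0303  a^+=0.1413
step 5: x_pred=5.3949  r=-5.5049  x^+=3.6663  v^+=0.8824  a^+=-0.7860

x_post = 3.6663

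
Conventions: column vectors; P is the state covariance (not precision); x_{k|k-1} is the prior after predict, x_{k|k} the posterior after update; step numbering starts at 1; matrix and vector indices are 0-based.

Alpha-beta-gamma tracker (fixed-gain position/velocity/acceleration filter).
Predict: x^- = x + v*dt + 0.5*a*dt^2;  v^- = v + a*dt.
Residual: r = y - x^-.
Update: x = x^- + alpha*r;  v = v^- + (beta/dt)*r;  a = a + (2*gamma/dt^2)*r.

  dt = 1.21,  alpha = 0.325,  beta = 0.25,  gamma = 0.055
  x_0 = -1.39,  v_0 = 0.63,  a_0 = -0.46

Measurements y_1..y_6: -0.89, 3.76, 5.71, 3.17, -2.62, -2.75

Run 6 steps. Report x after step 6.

step 1: x_pred=-0.9644  r=0.0744  x^+=-0.9402  v^+=0.0888  a^+=-0.4544
step 2: x_pred=-1.1655  r=4.9255  x^+=0.4353  v^+=0.5566  a^+=-0.0843
step 3: x_pred=1.0471  r=4.6629  x^+=2.5625  v^+=1.4180  a^+=0.2660
step 4: x_pred=4.4730  r=-1.3030  x^+=4.0495  v^+=1.4706  a^+=0.1681
step 5: x_pred=5.9520  r=-8.5720  x^+=3.1661  v^+=-0.0971  a^+=-0.4759
step 6: x_pred=2.7002  r=-5.4502  x^+=0.9289  v^+=-1.7990  a^+=-0.8854

x_post = 0.9289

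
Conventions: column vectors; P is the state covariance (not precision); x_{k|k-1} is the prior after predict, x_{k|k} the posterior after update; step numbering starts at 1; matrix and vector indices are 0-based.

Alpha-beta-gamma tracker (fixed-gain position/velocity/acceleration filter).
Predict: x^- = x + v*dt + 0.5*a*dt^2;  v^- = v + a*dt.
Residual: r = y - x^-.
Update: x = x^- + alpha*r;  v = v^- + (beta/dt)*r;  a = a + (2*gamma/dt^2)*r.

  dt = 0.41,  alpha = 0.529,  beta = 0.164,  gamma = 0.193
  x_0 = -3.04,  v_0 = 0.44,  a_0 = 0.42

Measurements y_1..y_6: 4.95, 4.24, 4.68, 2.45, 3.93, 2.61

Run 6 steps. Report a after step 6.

a_post = -45.2198

step 1: x_pred=-2.8243  r=7.7743  x^+=1.2883  v^+=3.7219  a^+=18.2718
step 2: x_pred=4.3500  r=-0.1100  x^+=4.2918  v^+=11.1693  a^+=18.0191
step 3: x_pred=10.3858  r=-5.7058  x^+=7.3674  v^+=16.2748  a^+=4.9172
step 4: x_pred=14.4534  r=-12.0034  x^+=8.1036  v^+=13.4896  a^+=-22.6456
step 5: x_pred=11.7310  r=-7.8010  x^+=7.6043  v^+=1.0845  a^+=-40.5585
step 6: x_pred=4.6399  r=-2.0299  x^+=3.5661  v^+=-16.3565  a^+=-45.2198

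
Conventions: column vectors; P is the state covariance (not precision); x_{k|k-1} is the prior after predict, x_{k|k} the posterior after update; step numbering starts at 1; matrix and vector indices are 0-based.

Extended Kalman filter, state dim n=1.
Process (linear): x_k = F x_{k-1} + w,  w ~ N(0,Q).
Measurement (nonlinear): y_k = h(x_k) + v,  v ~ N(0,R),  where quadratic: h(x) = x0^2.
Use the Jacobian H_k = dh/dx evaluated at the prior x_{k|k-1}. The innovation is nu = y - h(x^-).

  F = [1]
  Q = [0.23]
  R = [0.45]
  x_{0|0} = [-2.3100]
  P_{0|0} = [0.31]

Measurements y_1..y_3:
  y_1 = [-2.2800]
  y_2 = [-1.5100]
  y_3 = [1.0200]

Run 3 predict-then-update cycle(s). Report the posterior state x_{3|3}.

step 1: x^-=[-2.3100]  P^-=[0.5400]  H_jac=[-4.6200]  S=[11.9760]  K=[-0.2083]  nu=[-7.6161]  x^+=[-0.7234]  P^+=[0.0203]
step 2: x^-=[-0.7234]  P^-=[0.2503]  H_jac=[-1.4469]  S=[0.9740]  K=[-0.3718]  nu=[-2.0334]  x^+=[0.0326]  P^+=[0.1156]
step 3: x^-=[0.0326]  P^-=[0.3456]  H_jac=[0.0652]  S=[0.4515]  K=[0.0499]  nu=[1.0189]  x^+=[0.0835]  P^+=[0.3445]

x_post = [0.0835]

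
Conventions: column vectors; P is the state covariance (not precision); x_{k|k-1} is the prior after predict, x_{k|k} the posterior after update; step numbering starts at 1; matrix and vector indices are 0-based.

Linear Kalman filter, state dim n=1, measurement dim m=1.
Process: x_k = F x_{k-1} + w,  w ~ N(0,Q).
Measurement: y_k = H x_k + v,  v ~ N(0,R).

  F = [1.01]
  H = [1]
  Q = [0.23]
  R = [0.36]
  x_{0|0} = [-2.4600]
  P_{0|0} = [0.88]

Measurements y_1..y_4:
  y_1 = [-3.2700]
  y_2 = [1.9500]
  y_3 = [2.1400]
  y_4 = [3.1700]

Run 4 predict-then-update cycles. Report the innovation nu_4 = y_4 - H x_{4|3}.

step 1: x^-=[-2.4846]  P^-=[1.1277]  S=[1.4877]  K=[0.7580]  nu=[-0.7854]  x^+=[-3.0799]  P^+=[0.2729]
step 2: x^-=[-3.1107]  P^-=[0.5084]  S=[0.8684]  K=[0.5854]  nu=[5.0607]  x^+=[-0.1480]  P^+=[0.2108]
step 3: x^-=[-0.1495]  P^-=[0.4450]  S=[0.8050]  K=[0.5528]  nu=[2.2895]  x^+=[1.1161]  P^+=[0.1990]
step 4: x^-=[1.1273]  P^-=[0.4330]  S=[0.7930]  K=[0.5460]  nu=[2.0427]  x^+=[2.2427]  P^+=[0.1966]

innov = [2.0427]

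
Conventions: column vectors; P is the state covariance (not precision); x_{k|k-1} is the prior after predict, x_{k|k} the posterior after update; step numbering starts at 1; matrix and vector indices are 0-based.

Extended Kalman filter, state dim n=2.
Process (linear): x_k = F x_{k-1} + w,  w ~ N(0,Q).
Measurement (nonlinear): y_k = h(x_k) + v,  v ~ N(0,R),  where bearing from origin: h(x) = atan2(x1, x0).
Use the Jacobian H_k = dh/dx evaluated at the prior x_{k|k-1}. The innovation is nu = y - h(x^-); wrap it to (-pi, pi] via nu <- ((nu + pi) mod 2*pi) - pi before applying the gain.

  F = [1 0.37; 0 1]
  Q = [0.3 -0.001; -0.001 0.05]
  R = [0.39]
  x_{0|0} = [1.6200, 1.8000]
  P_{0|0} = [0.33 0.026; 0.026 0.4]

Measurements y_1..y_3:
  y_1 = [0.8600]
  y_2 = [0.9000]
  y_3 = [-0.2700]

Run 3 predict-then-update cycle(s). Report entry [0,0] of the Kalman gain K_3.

step 1: x^-=[2.2860, 1.8000]  P^-=[0.7040 0.1730; 0.1730 0.4500]  H_jac=[-0.2126 0.2700]  S=[0.4348]  K=[-0.2368; 0.1949]  nu=[0.1930]  x^+=[2.2403, 1.8376]  P^+=[0.6796 0.1931; 0.1931 0.4335]
step 2: x^-=[2.9202, 1.8376]  P^-=[1.1818 0.3525; 0.3525 0.4835]  H_jac=[-0.1544 0.2453]  S=[0.4206]  K=[-0.2282; 0.1526]  nu=[0.3383]  x^+=[2.8430, 1.8893]  P^+=[1.1599 0.3671; 0.3671 0.4737]
step 3: x^-=[3.5420, 1.8893]  P^-=[1.7964 0.5414; 0.5414 0.5237]  H_jac=[-0.1172 0.2198]  S=[0.4121]  K=[-0.2223; 0.1253]  nu=[-0.7600]  x^+=[3.7110, 1.7940]  P^+=[1.7761 0.5529; 0.5529 0.5172]

K[0,0] = -0.2223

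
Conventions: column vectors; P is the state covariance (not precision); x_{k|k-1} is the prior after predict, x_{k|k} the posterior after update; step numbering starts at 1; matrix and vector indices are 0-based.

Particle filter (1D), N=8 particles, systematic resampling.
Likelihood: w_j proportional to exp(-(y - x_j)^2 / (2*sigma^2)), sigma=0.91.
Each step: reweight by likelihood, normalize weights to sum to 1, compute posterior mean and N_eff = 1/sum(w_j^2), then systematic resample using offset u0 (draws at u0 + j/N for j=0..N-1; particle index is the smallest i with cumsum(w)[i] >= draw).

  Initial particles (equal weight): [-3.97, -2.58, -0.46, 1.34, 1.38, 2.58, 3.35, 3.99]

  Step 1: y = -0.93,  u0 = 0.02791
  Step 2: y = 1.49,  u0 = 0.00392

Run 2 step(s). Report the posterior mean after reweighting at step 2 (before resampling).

step 1: w=[0.0033, 0.1670, 0.7563, 0.0385, 0.0345, 0.0005, 0.0000, 0.0000]  mean=-0.6912  Neff=1.6597  idx=[1, 1, 2, 2, 2, 2, 2, 2]
step 2: w=[0.0001, 0.0001, 0.1666, 0.1666, 0.1666, 0.1666, 0.1666, 0.1666]  mean=-0.4603  Neff=6.0018  idx=[2, 2, 3, 4, 5, 5, 6, 7]

post_mean = -0.4603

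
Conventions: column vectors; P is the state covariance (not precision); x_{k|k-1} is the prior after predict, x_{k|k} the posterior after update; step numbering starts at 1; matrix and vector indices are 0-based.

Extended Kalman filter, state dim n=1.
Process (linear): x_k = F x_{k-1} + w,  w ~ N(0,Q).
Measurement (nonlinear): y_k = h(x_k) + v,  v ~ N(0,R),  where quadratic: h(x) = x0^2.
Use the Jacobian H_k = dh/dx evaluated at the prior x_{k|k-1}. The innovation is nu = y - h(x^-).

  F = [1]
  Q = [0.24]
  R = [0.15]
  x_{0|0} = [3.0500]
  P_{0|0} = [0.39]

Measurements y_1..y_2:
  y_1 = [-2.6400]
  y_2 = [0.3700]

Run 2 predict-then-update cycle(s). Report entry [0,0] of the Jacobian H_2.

step 1: x^-=[3.0500]  P^-=[0.6300]  H_jac=[6.1000]  S=[23.5923]  K=[0.1629]  nu=[-11.9425]  x^+=[1.1047]  P^+=[0.0040]
step 2: x^-=[1.1047]  P^-=[0.2440]  H_jac=[2.2093]  S=[1.3410]  K=[0.4020]  nu=[-0.8503]  x^+=[0.7629]  P^+=[0.0273]

H_jac[0,0] = 2.2093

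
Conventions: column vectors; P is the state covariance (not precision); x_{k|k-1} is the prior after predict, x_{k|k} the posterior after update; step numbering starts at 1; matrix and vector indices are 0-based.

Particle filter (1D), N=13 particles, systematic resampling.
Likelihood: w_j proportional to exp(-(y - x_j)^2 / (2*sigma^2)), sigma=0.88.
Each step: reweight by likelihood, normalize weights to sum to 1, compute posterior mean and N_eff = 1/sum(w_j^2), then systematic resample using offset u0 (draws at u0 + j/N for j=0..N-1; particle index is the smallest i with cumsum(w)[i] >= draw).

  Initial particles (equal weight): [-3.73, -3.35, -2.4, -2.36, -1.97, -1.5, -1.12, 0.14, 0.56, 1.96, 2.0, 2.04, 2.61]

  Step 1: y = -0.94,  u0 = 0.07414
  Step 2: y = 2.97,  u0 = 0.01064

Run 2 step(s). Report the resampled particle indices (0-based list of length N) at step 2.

step 1: w=[0.0018, 0.0066, 0.0707, 0.0762, 0.1412, 0.2287, 0.2742, 0.1319, 0.0655, 0.0012, 0.0011, 0.0009, 0.0001]  mean=-1.2449  Neff=5.5571  idx=[2, 3, 4, 5, 5, 5, 6, 6, 6, 6, 7, 7, 9]
step 2: w=[0.0000, 0.0000, 0.0000, 0.0000, 0.0000, 0.0000, 0.0000, 0.0000, 0.0000, 0.0000, 0.0107, 0.0107, 0.9784]  mean=1.9204  Neff=1.0445  idx=[10, 12, 12, 12, 12, 12, 12, 12, 12, 12, 12, 12, 12]

resampled_idx = [10, 12, 12, 12, 12, 12, 12, 12, 12, 12, 12, 12, 12]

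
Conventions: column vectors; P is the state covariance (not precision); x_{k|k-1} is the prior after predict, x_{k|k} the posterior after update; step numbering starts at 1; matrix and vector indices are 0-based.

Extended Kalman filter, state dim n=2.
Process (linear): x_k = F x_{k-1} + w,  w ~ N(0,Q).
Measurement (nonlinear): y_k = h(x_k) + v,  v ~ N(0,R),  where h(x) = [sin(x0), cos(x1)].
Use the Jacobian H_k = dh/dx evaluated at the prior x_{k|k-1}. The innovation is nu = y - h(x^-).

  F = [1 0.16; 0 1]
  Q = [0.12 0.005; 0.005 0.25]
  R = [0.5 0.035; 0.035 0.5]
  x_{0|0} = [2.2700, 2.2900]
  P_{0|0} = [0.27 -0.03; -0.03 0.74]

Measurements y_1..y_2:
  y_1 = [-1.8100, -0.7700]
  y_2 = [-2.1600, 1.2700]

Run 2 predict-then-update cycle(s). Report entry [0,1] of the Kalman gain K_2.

step 1: x^-=[2.6364, 2.2900]  P^-=[0.3993 0.0934; 0.0934 0.9900]  H_jac=[-0.8751 0.0000; 0.0000 -0.7523]  S=[0.8058 0.0965; 0.0965 1.0603]  K=[-0.4304 -0.0271; -0.0175 -0.7008]  nu=[-2.2940, -0.1112]  x^+=[3.6268, 2.4081]  P^+=[0.2470 0.0380; 0.0380 0.4666]
step 2: x^-=[4.0121, 2.4081]  P^-=[0.3911 0.1177; 0.1177 0.7166]  H_jac=[-0.6444 0.0000; 0.0000 -0.6695]  S=[0.6624 0.0858; 0.0858 0.8212]  K=[-0.3731 -0.0570; -0.0394 -0.5801]  nu=[-1.3953, 2.0128]  x^+=[4.4181, 1.2954]  P^+=[0.2926 0.0621; 0.0621 0.4353]

K[0,1] = -0.0570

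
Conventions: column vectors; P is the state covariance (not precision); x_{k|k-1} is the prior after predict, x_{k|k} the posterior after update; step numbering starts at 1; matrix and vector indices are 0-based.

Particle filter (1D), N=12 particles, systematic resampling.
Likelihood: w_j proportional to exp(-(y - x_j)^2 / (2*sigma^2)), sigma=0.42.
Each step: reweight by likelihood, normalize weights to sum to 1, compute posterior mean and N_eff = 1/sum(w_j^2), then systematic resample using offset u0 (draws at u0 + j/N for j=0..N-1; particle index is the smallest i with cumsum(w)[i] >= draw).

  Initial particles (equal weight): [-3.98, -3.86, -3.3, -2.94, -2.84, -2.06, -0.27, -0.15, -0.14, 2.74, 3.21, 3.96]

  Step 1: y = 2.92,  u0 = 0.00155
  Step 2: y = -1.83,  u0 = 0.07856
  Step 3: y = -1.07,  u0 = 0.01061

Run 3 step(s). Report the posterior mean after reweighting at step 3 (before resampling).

post_mean = 2.7400

step 1: w=[0.0000, 0.0000, 0.0000, 0.0000, 0.0000, 0.0000, 0.0000, 0.0000, 0.0000, 0.5222, 0.4511, 0.0267]  mean=2.9846  Neff=2.0968  idx=[9, 9, 9, 9, 9, 9, 9, 10, 10, 10, 10, 10]
step 2: w=[0.1429, 0.1429, 0.1429, 0.1429, 0.1429, 0.1429, 0.1429, 0.0000, 0.0000, 0.0000, 0.0000, 0.0000]  mean=2.7400  Neff=7.0000  idx=[0, 1, 1, 2, 2, 3, 4, 4, 5, 5, 6, 6]
step 3: w=[0.0833, 0.0833, 0.0833, 0.0833, 0.0833, 0.0833, 0.0833, 0.0833, 0.0833, 0.0833, 0.0833, 0.0833]  mean=2.7400  Neff=12.0000  idx=[0, 1, 2, 3, 4, 5, 6, 7, 8, 9, 10, 11]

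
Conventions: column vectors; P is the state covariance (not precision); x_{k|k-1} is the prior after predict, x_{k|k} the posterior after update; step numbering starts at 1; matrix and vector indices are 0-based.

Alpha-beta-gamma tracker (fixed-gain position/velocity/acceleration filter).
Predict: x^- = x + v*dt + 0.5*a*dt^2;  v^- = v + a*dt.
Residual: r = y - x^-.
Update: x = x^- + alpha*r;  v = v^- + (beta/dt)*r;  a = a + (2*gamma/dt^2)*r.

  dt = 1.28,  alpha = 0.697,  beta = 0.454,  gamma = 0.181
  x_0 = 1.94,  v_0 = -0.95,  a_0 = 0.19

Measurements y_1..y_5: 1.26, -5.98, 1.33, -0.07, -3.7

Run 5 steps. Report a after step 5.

step 1: x_pred=0.8796  r=0.3804  x^+=1.1448  v^+=-0.5719  a^+=0.2740
step 2: x_pred=0.6372  r=-6.6172  x^+=-3.9750  v^+=-2.5682  a^+=-1.1880
step 3: x_pred=-8.2355  r=9.5655  x^+=-1.5683  v^+=-0.6961  a^+=0.9254
step 4: x_pred=-1.7012  r=1.6312  x^+=-0.5643  v^+=1.0671  a^+=1.2859
step 5: x_pred=1.8549  r=-5.5549  x^+=-2.0169  v^+=0.7427  a^+=0.0585

a_post = 0.0585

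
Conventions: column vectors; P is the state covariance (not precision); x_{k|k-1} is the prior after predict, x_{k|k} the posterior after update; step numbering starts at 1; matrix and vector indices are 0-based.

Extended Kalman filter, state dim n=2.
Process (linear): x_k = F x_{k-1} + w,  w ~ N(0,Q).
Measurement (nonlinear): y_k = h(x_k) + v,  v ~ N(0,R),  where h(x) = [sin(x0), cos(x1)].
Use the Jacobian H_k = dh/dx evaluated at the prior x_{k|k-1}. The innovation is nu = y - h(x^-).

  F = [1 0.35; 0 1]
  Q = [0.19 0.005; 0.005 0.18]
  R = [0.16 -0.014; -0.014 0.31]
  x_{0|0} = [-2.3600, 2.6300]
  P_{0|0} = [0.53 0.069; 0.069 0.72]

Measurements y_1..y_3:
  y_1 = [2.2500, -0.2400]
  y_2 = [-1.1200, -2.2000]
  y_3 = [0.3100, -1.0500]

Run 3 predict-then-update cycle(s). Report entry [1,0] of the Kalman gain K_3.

K[1,0] = 0.2224

step 1: x^-=[-1.4395, 2.6300]  P^-=[0.8565 0.3260; 0.3260 0.9000]  H_jac=[0.1309 0.0000; 0.0000 -0.4896]  S=[0.1747 -0.0349; -0.0349 0.5257]  K=[0.5891 -0.2645; 0.0779 -0.8330]  nu=[3.2414, 0.6320]  x^+=[0.3028, 2.3562]  P^+=[0.7482 0.1843; 0.1843 0.5297]
step 2: x^-=[1.1275, 2.3562]  P^-=[1.1321 0.3747; 0.3747 0.7097]  H_jac=[0.4289 0.0000; 0.0000 -0.7071]  S=[0.3683 -0.1276; -0.1276 0.6648]  K=[1.2646 -0.1557; 0.1873 -0.7188]  nu=[-2.0234, -1.4929]  x^+=[-1.1986, 3.0505]  P^+=[0.4768 0.0933; 0.0933 0.3189]
step 3: x^-=[-0.1310, 3.0505]  P^-=[0.7712 0.2099; 0.2099 0.4989]  H_jac=[0.9914 0.0000; 0.0000 -0.0910]  S=[0.9181 -0.0329; -0.0329 0.3141]  K=[0.8338 0.0266; 0.2224 -0.1212]  nu=[0.4406, -0.0541]  x^+=[0.2350, 3.1550]  P^+=[0.1342 0.0376; 0.0376 0.4471]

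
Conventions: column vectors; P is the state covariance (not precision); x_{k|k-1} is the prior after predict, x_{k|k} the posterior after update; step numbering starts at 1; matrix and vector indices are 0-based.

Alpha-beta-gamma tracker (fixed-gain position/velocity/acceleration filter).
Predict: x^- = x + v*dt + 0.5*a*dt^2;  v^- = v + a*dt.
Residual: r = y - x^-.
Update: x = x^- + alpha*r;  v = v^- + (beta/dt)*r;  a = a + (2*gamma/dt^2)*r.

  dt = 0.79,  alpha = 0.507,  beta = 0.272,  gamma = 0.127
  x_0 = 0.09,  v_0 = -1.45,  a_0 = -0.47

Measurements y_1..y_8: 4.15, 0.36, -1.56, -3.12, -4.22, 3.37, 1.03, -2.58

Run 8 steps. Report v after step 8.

step 1: x_pred=-1.2022  r=5.3522  x^+=1.5114  v^+=0.0215  a^+=1.7083
step 2: x_pred=2.0614  r=-1.7014  x^+=1.1988  v^+=0.7852  a^+=1.0158
step 3: x_pred=2.1361  r=-3.6961  x^+=0.2622  v^+=0.3151  a^+=-0.4884
step 4: x_pred=0.3587  r=-3.4787  x^+=-1.4050  v^+=-1.2685  a^+=-1.9042
step 5: x_pred=-3.0013  r=-1.2187  x^+=-3.6192  v^+=-3.1924  a^+=-2.4002
step 6: x_pred=-6.8902  r=10.2602  x^+=-1.6883  v^+=-1.5560  a^+=1.7756
step 7: x_pred=-2.3634  r=3.3934  x^+=-0.6430  v^+=1.0151  a^+=3.1566
step 8: x_pred=1.1440  r=-3.7240  x^+=-0.7441  v^+=2.2266  a^+=1.6410

v_post = 2.2266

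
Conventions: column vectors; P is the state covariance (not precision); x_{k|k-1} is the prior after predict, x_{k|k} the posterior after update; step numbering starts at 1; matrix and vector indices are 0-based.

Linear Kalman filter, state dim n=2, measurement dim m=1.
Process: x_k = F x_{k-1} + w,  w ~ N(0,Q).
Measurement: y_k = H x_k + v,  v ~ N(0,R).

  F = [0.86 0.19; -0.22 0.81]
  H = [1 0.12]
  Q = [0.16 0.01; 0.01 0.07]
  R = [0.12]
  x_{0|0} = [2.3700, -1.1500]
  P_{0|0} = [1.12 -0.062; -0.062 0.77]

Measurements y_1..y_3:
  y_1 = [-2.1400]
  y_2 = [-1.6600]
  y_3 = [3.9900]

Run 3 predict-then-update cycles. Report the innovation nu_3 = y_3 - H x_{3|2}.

innov = [5.5098]

step 1: x^-=[1.8197, -1.4529]  P^-=[0.9959 -0.1240; -0.1240 0.6515]  S=[1.0955]  K=[0.8955; -0.0418]  nu=[-3.7854]  x^+=[-1.5700, -1.2946]  P^+=[0.1174 -0.0830; -0.0830 0.6496]
step 2: x^-=[-1.5962, -0.7032]  P^-=[0.2432 0.0334; 0.0334 0.5314]  S=[0.3789]  K=[0.6525; 0.2566]  nu=[0.0206]  x^+=[-1.5828, -0.6979]  P^+=[0.0819 -0.0300; -0.0300 0.5065]
step 3: x^-=[-1.4938, -0.2171]  P^-=[0.2291 0.0528; 0.0528 0.4170]  S=[0.3677]  K=[0.6401; 0.2797]  nu=[5.5098]  x^+=[2.0331, 1.3240]  P^+=[0.0784 -0.0130; -0.0130 0.3882]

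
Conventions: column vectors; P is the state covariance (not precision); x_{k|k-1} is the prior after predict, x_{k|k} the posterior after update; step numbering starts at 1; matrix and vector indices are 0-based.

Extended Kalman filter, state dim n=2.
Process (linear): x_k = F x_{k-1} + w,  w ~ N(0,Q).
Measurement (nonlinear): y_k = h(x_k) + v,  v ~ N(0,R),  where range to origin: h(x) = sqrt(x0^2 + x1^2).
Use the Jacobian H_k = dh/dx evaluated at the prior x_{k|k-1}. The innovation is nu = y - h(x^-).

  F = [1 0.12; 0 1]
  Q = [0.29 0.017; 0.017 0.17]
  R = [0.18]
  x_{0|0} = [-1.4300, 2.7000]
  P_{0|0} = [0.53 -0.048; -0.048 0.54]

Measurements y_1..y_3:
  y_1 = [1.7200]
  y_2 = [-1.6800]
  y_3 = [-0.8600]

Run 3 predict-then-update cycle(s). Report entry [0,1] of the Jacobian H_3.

step 1: x^-=[-1.1060, 2.7000]  P^-=[0.8163 0.0338; 0.0338 0.7100]  H_jac=[-0.3791 0.9254]  S=[0.8816]  K=[-0.3155; 0.7308]  nu=[-1.1977]  x^+=[-0.7281, 1.8247]  P^+=[0.7285 0.2370; 0.2370 0.2392]
step 2: x^-=[-0.5091, 1.8247]  P^-=[1.0788 0.2828; 0.2828 0.4092]  H_jac=[-0.2688 0.9632]  S=[0.4912]  K=[-0.0358; 0.6478]  nu=[-3.5744]  x^+=[-0.3811, -0.4907]  P^+=[1.0782 0.2942; 0.2942 0.2031]
step 3: x^-=[-0.4400, -0.4907]  P^-=[1.4417 0.3355; 0.3355 0.3731]  H_jac=[-0.6676 -0.7445]  S=[1.3630]  K=[-0.8895; -0.3682]  nu=[-1.5191]  x^+=[0.9112, 0.0686]  P^+=[0.3634 -0.1108; -0.1108 0.1884]

H_jac[0,1] = -0.7445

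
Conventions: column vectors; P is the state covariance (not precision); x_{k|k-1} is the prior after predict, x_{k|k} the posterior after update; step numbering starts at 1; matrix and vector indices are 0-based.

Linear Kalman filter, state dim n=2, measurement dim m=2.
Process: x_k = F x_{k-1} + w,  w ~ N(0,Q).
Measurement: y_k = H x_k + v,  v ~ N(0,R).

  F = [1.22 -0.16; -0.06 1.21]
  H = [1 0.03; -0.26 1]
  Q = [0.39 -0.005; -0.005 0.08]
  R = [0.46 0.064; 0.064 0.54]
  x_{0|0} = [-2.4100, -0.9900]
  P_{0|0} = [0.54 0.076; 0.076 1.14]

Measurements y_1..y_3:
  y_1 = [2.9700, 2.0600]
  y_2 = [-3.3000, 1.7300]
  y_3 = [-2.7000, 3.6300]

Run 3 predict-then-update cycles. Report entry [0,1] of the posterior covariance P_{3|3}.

P_post[0,1] = 0.0510

step 1: x^-=[-2.7818, -1.0533]  P^-=[1.1932 -0.1523; -0.1523 1.7400]  S=[1.6457 -0.3452; -0.3452 2.4398]  K=[0.7034 -0.0901; 0.0950 0.7428]  nu=[5.7834, 2.3900]  x^+=[1.0710, 1.2713]  P^+=[0.3155 0.0784; 0.0784 0.4276]
step 2: x^-=[1.1033, 1.4740]  P^-=[0.8399 0.0056; 0.0056 0.6958]  S=[1.3008 -0.1279; -0.1279 1.2896]  K=[0.6357 -0.1019; 0.0740 0.5457]  nu=[-4.4475, 0.5428]  x^+=[-1.7795, 1.4410]  P^+=[0.2841 0.0595; 0.0595 0.3149]
step 3: x^-=[-2.4016, 1.8504]  P^-=[0.7977 0.0017; 0.0017 0.5334]  S=[1.2583 -0.1257; -0.1257 1.1265]  K=[0.6227 -0.1131; 0.0620 0.4801]  nu=[-0.3539, 1.1552]  x^+=[-2.7527, 2.3830]  P^+=[0.2777 0.0510; 0.0510 0.2765]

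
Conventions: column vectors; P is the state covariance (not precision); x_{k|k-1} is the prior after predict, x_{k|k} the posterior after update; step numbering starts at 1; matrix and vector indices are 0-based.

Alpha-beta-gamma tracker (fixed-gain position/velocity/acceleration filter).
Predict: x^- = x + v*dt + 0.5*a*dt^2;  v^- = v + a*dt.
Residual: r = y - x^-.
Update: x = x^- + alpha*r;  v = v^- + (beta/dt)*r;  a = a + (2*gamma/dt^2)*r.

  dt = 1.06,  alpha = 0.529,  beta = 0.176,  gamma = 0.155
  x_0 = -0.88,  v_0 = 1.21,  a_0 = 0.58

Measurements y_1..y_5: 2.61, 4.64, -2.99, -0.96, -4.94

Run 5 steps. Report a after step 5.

step 1: x_pred=0.7284  r=1.8816  x^+=1.7238  v^+=2.1372  a^+=1.0991
step 2: x_pred=4.6067  r=0.0333  x^+=4.6243  v^+=3.3078  a^+=1.1083
step 3: x_pred=8.7532  r=-11.7432  x^+=2.5411  v^+=2.5328  a^+=-2.1316
step 4: x_pred=4.0283  r=-4.9883  x^+=1.3895  v^+=-0.5550  a^+=-3.5079
step 5: x_pred=-1.1696  r=-3.7704  x^+=-3.1641  v^+=-4.8994  a^+=-4.5482

a_post = -4.5482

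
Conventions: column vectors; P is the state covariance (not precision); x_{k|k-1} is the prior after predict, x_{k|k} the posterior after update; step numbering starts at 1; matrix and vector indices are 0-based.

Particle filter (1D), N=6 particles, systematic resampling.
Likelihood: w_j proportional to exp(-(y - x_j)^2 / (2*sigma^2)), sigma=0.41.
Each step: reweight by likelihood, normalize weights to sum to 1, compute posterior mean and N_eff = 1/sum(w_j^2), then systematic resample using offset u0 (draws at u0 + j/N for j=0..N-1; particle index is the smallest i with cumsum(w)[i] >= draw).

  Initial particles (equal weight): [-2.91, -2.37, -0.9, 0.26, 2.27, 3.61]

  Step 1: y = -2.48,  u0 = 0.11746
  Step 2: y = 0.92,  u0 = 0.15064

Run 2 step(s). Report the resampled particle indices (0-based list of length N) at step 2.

step 1: w=[0.3741, 0.6255, 0.0004, 0.0000, 0.0000, 0.0000]  mean=-2.5715  Neff=1.8825  idx=[0, 0, 1, 1, 1, 1]
step 2: w=[0.0000, 0.0000, 0.2500, 0.2500, 0.2500, 0.2500]  mean=-2.3700  Neff=4.0000  idx=[2, 3, 3, 4, 5, 5]

resampled_idx = [2, 3, 3, 4, 5, 5]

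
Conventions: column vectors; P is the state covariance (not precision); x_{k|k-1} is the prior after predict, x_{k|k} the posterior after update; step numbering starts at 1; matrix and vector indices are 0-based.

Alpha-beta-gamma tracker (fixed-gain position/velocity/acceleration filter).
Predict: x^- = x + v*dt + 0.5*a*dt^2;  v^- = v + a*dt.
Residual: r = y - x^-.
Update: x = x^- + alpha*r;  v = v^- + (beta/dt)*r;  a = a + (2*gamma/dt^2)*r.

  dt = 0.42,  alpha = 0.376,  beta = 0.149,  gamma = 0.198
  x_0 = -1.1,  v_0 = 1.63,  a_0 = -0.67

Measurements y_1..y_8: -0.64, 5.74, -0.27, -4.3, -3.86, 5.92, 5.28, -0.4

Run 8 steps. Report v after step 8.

step 1: x_pred=-0.4745  r=-0.1655  x^+=-0.5367  v^+=1.2899  a^+=-1.0415
step 2: x_pred=-0.0868  r=5.8268  x^+=2.1041  v^+=2.9196  a^+=12.0391
step 3: x_pred=4.3921  r=-4.6621  x^+=2.6392  v^+=6.3221  a^+=1.5731
step 4: x_pred=5.4332  r=-9.7332  x^+=1.7735  v^+=3.5298  a^+=-20.2769
step 5: x_pred=1.4676  r=-5.3276  x^+=-0.5356  v^+=-6.8765  a^+=-32.2368
step 6: x_pred=-6.2670  r=12.1870  x^+=-1.6847  v^+=-16.0925  a^+=-4.8782
step 7: x_pred=-8.8738  r=14.1538  x^+=-3.5520  v^+=-13.1201  a^+=26.8956
step 8: x_pred=-6.6902  r=6.2902  x^+=-4.3251  v^+=0.4076  a^+=41.0165

v_post = 0.4076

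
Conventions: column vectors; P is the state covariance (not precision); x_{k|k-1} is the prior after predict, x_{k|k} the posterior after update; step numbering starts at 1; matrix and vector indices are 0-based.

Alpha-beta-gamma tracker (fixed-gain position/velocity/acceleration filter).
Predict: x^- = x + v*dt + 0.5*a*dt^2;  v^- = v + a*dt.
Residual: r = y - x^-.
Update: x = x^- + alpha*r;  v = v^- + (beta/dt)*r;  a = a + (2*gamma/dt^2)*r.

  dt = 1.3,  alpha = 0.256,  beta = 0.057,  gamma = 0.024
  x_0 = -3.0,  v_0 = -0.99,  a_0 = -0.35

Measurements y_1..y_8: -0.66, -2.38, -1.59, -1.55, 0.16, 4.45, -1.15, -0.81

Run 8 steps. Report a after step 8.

step 1: x_pred=-4.5827  r=3.9227  x^+=-3.5785  v^+=-1.2730  a^+=-0.2386
step 2: x_pred=-5.4350  r=3.0550  x^+=-4.6529  v^+=-1.4492  a^+=-0.1518
step 3: x_pred=-6.6652  r=5.0752  x^+=-5.3660  v^+=-1.4240  a^+=-0.0077
step 4: x_pred=-7.2237  r=5.6737  x^+=-5.7712  v^+=-1.1852  a^+=0.1535
step 5: x_pred=-7.1823  r=7.3423  x^+=-5.3027  v^+=-0.6638  a^+=0.3620
step 6: x_pred=-5.8597  r=10.3097  x^+=-3.2204  v^+=0.2589  a^+=0.6548
step 7: x_pred=-2.3305  r=1.1805  x^+=-2.0283  v^+=1.1619  a^+=0.6884
step 8: x_pred=0.0639  r=-0.8739  x^+=-0.1598  v^+=2.0185  a^+=0.6635

a_post = 0.6635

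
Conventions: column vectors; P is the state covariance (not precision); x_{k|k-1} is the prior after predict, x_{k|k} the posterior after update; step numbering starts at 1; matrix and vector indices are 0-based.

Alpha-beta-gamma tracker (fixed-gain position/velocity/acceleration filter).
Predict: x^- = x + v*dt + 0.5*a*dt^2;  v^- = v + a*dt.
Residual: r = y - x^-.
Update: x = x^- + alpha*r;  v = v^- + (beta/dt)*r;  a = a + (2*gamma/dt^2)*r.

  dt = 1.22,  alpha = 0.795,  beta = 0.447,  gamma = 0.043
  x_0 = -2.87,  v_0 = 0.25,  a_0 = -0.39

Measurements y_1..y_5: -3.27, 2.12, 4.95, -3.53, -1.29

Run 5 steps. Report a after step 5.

a_post = -0.3953

step 1: x_pred=-2.8552  r=-0.4148  x^+=-3.1850  v^+=-0.3778  a^+=-0.4140
step 2: x_pred=-3.9539  r=6.0739  x^+=0.8748  v^+=1.3426  a^+=-0.0630
step 3: x_pred=2.4660  r=2.4840  x^+=4.4408  v^+=2.1759  a^+=0.0805
step 4: x_pred=7.1553  r=-10.6853  x^+=-1.3395  v^+=-1.6409  a^+=-0.5369
step 5: x_pred=-3.7410  r=2.4510  x^+=-1.7924  v^+=-1.3979  a^+=-0.3953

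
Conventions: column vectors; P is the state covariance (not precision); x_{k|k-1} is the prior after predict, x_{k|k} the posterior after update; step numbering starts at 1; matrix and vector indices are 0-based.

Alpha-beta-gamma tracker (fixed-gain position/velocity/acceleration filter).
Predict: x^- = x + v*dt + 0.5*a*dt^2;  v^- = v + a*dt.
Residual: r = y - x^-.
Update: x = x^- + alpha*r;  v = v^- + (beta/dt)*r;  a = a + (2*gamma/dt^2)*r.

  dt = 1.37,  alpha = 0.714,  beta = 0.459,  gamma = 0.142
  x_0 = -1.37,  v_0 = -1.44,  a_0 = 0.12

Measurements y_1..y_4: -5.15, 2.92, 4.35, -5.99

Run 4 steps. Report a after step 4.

a_post = -0.9030

step 1: x_pred=-3.2302  r=-1.9198  x^+=-4.6009  v^+=-1.9188  a^+=-0.1705
step 2: x_pred=-7.3897  r=10.3097  x^+=-0.0286  v^+=1.3017  a^+=1.3895
step 3: x_pred=3.0588  r=1.2912  x^+=3.9807  v^+=3.6380  a^+=1.5849
step 4: x_pred=10.4521  r=-16.4421  x^+=-1.2876  v^+=0.3006  a^+=-0.9030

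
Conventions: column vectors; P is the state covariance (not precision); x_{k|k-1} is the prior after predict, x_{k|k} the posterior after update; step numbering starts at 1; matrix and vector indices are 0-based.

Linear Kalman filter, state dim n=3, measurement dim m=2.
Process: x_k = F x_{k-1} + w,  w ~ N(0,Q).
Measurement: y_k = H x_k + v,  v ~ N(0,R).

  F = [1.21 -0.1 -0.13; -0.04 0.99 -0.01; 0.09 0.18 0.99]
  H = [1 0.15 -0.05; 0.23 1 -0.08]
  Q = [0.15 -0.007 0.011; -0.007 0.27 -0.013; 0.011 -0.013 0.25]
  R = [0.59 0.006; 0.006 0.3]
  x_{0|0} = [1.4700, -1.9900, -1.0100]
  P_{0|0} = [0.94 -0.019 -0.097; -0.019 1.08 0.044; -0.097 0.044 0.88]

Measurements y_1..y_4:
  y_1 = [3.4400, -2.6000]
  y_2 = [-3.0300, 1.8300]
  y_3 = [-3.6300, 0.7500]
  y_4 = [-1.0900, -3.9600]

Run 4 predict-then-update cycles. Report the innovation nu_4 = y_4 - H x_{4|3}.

innov = [1.3055, -4.3782]

step 1: x^-=[2.1090, -2.0188, -1.2258]  P^-=[1.5882 -0.1861 -0.1437; -0.1861 1.3307 0.2128; -0.1437 0.2128 1.1529]  S=[2.1664 0.3830; 0.3830 1.6077]  K=[0.7335 -0.0561; -0.1445 0.8249; -0.0917 0.0763]  nu=[1.5725, -1.1643]  x^+=[3.3277, -3.2065, -1.4588]  P^+=[0.4492 -0.1169 -0.0145; -0.1169 0.2828 0.1161; -0.0145 0.1161 1.1307]
step 2: x^-=[4.5368, -3.2929, -1.7219]  P^-=[0.8655 -0.2105 -0.1466; -0.2105 0.5549 0.1292; -0.1466 0.1292 1.4060]  S=[1.4211 0.0816; 0.0816 0.7976]  K=[0.5955 -0.0605; -0.1306 0.6354; -0.1386 -0.0071]  nu=[-7.1590, 3.9417]  x^+=[0.0353, 0.1466, -0.7581]  P^+=[0.3646 -0.1008 -0.0300; -0.1008 0.2222 0.1142; -0.0300 0.1142 1.3785]
step 3: x^-=[0.1266, 0.1513, -0.7210]  P^-=[0.7461 -0.1804 -0.2013; -0.1804 0.4942 0.1163; -0.2013 0.1163 1.6433]  S=[1.3156 0.0829; 0.0829 0.7500]  K=[0.5575 -0.0519; -0.1233 0.6048; -0.1984 -0.0600]  nu=[-3.8153, 0.5119]  x^+=[-2.0269, 0.9314, 0.0054]  P^+=[0.3400 -0.0949 -0.0562; -0.0949 0.2122 0.1207; -0.0562 0.1207 1.5868]
step 4: x^-=[-2.5464, 1.0031, -0.0094]  P^-=[0.7206 -0.1715 -0.2613; -0.1715 0.4838 0.1204; -0.2613 0.1204 1.8448]  S=[1.2989 0.0907; 0.0907 0.7451]  K=[0.5482 -0.0464; -0.1226 0.5983; -0.2522 -0.0864]  nu=[1.3055, -4.3782]  x^+=[-1.6274, -1.7763, 0.0395]  P^+=[0.3332 -0.0938 -0.0814; -0.0938 0.2108 0.1315; -0.0814 0.1315 1.7527]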